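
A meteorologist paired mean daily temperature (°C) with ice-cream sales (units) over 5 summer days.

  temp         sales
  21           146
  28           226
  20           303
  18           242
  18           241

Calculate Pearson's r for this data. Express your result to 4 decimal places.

-0.1833

n = 5, Σx = 105, Σy = 1158, Σx² = 2273, Σy² = 280846, Σxy = 24148
nΣxy − ΣxΣy = 120740 − 121590 = -850
nΣx² − (Σx)² = 11365 − 11025 = 340; nΣy² − (Σy)² = 1404230 − 1340964 = 63266
r = -850 / √(340 × 63266) = -850 / 4637.9349 ≈ -0.1833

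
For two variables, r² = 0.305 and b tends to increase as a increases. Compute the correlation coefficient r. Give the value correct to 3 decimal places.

0.552

|r| = √0.305 = 0.552
The association is positive, so r = 0.552.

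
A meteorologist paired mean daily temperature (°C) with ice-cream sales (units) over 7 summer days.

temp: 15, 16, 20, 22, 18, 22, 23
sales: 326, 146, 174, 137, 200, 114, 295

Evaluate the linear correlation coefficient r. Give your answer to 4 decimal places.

n = 7, Σx = 136, Σy = 1392, Σx² = 2702, Σy² = 316658, Σxy = 26613
nΣxy − ΣxΣy = 186291 − 189312 = -3021
nΣx² − (Σx)² = 18914 − 18496 = 418; nΣy² − (Σy)² = 2216606 − 1937664 = 278942
r = -3021 / √(418 × 278942) = -3021 / 10798.0441 ≈ -0.2798

-0.2798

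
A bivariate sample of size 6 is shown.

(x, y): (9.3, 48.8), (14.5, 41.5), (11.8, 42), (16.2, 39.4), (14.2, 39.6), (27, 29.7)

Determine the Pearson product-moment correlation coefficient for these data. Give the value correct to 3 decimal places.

n = 6, Σx = 93, Σy = 241, Σx² = 1629.06, Σy² = 9870.3, Σxy = 3553.69
nΣxy − ΣxΣy = 21322.14 − 22413 = -1090.86
nΣx² − (Σx)² = 9774.36 − 8649 = 1125.36; nΣy² − (Σy)² = 59221.8 − 58081 = 1140.8
r = -1090.86 / √(1125.36 × 1140.8) = -1090.86 / 1133.0537 ≈ -0.963

-0.963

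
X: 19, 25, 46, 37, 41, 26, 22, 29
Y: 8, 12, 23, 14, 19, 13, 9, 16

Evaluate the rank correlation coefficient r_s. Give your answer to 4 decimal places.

Rank X: 1, 3, 8, 6, 7, 4, 2, 5
Rank Y: 1, 3, 8, 5, 7, 4, 2, 6
d = rank(X) − rank(Y): 0, 0, 0, 1, 0, 0, 0, -1; Σd² = 2
ρ = 1 − 6Σd² / [n(n²−1)] = 1 − 6×2 / (8×63) = 1 − 12/504 ≈ 0.9762

0.9762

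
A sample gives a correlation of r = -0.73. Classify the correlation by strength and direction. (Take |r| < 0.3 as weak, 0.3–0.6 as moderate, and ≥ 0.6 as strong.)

strong negative

r = -0.73 < 0 so the relationship is negative.
|r| = 0.73, which falls in the strong range.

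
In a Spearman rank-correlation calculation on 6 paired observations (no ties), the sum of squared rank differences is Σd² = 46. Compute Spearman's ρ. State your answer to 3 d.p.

ρ = 1 − 6Σd² / [n(n²−1)] = 1 − 6×46 / (6×35)
  = 1 − 276/210 = 1 − 1.3143 ≈ -0.314

-0.314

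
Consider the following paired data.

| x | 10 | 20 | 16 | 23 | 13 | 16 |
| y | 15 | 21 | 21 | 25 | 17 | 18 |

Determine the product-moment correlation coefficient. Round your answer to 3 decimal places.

0.948

n = 6, Σx = 98, Σy = 117, Σx² = 1710, Σy² = 2345, Σxy = 1990
nΣxy − ΣxΣy = 11940 − 11466 = 474
nΣx² − (Σx)² = 10260 − 9604 = 656; nΣy² − (Σy)² = 14070 − 13689 = 381
r = 474 / √(656 × 381) = 474 / 499.9360 ≈ 0.948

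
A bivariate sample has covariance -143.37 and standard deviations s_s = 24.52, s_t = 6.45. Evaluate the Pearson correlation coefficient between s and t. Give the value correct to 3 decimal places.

r = Cov(s,t) / (s_s · s_t) = -143.37 / (24.52 × 6.45)
  = -143.37 / 158.1540 ≈ -0.907

-0.907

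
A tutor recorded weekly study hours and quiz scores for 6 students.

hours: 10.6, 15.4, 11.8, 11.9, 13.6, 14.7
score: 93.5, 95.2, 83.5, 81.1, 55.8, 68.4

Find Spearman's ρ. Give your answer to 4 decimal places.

Rank hours: 1, 6, 2, 3, 4, 5
Rank score: 5, 6, 4, 3, 1, 2
d = rank(hours) − rank(score): -4, 0, -2, 0, 3, 3; Σd² = 38
ρ = 1 − 6Σd² / [n(n²−1)] = 1 − 6×38 / (6×35) = 1 − 228/210 ≈ -0.0857

-0.0857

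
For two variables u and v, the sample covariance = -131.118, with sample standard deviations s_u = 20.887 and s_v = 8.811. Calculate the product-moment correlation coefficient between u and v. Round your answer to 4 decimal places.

-0.7125

r = Cov(u,v) / (s_u · s_v) = -131.118 / (20.887 × 8.811)
  = -131.118 / 184.0354 ≈ -0.7125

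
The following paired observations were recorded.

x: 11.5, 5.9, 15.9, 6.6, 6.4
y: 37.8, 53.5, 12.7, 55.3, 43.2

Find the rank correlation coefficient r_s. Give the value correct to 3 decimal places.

Rank x: 4, 1, 5, 3, 2
Rank y: 2, 4, 1, 5, 3
d = rank(x) − rank(y): 2, -3, 4, -2, -1; Σd² = 34
ρ = 1 − 6Σd² / [n(n²−1)] = 1 − 6×34 / (5×24) = 1 − 204/120 ≈ -0.700

-0.700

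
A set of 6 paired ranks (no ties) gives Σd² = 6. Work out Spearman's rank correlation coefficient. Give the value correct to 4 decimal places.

ρ = 1 − 6Σd² / [n(n²−1)] = 1 − 6×6 / (6×35)
  = 1 − 36/210 = 1 − 0.17143 ≈ 0.8286

0.8286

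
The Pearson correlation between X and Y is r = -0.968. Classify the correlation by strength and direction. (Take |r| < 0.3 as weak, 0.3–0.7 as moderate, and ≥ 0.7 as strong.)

r = -0.968 < 0 so the relationship is negative.
|r| = 0.968, which falls in the strong range.

strong negative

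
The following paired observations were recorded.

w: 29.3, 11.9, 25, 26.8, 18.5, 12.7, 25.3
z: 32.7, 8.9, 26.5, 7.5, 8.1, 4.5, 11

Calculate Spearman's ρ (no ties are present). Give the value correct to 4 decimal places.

0.4643

Rank w: 7, 1, 4, 6, 3, 2, 5
Rank z: 7, 4, 6, 2, 3, 1, 5
d = rank(w) − rank(z): 0, -3, -2, 4, 0, 1, 0; Σd² = 30
ρ = 1 − 6Σd² / [n(n²−1)] = 1 − 6×30 / (7×48) = 1 − 180/336 ≈ 0.4643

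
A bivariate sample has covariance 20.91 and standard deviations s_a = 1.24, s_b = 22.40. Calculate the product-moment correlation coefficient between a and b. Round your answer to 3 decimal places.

r = Cov(a,b) / (s_a · s_b) = 20.91 / (1.24 × 22.40)
  = 20.91 / 27.7760 ≈ 0.753

0.753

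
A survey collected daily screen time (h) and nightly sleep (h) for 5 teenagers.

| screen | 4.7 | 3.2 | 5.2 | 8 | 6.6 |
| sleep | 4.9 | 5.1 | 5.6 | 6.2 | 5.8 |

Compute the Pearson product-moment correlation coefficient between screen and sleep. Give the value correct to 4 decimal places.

0.8919

n = 5, Σx = 27.7, Σy = 27.6, Σx² = 166.93, Σy² = 153.46, Σxy = 156.35
nΣxy − ΣxΣy = 781.75 − 764.52 = 17.23
nΣx² − (Σx)² = 834.65 − 767.29 = 67.36; nΣy² − (Σy)² = 767.3 − 761.76 = 5.54
r = 17.23 / √(67.36 × 5.54) = 17.23 / 19.3177 ≈ 0.8919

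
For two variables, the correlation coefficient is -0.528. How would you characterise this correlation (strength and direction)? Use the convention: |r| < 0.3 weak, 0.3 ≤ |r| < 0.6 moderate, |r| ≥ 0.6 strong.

r = -0.528 < 0 so the relationship is negative.
|r| = 0.528, which falls in the moderate range.

moderate negative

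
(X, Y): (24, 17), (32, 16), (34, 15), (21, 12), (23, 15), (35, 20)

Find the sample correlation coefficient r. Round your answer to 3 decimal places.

n = 6, ΣX = 169, ΣY = 95, ΣX² = 4951, ΣY² = 1539, ΣXY = 2727
nΣXY − ΣXΣY = 16362 − 16055 = 307
nΣX² − (ΣX)² = 29706 − 28561 = 1145; nΣY² − (ΣY)² = 9234 − 9025 = 209
r = 307 / √(1145 × 209) = 307 / 489.1881 ≈ 0.628

0.628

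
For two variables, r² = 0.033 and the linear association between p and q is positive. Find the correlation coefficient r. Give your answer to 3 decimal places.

0.182

|r| = √0.033 = 0.182
The association is positive, so r = 0.182.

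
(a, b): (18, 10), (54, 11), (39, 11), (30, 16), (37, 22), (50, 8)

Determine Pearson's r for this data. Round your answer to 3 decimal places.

-0.198

n = 6, Σa = 228, Σb = 78, Σa² = 9530, Σb² = 1146, Σab = 2897
nΣab − ΣaΣb = 17382 − 17784 = -402
nΣa² − (Σa)² = 57180 − 51984 = 5196; nΣb² − (Σb)² = 6876 − 6084 = 792
r = -402 / √(5196 × 792) = -402 / 2028.6035 ≈ -0.198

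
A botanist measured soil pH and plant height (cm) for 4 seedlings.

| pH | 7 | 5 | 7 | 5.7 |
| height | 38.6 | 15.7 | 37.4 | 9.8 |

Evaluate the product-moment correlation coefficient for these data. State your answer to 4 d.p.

0.8977

n = 4, Σx = 24.7, Σy = 101.5, Σx² = 155.49, Σy² = 3231.25, Σxy = 666.36
nΣxy − ΣxΣy = 2665.44 − 2507.05 = 158.39
nΣx² − (Σx)² = 621.96 − 610.09 = 11.87; nΣy² − (Σy)² = 12925 − 10302.25 = 2622.75
r = 158.39 / √(11.87 × 2622.75) = 158.39 / 176.4427 ≈ 0.8977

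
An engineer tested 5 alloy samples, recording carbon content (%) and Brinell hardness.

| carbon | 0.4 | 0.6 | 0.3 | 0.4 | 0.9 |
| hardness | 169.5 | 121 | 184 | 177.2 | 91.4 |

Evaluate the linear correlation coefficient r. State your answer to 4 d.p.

-0.9755

n = 5, Σx = 2.6, Σy = 743.1, Σx² = 1.58, Σy² = 116981.05, Σxy = 348.74
nΣxy − ΣxΣy = 1743.7 − 1932.06 = -188.36
nΣx² − (Σx)² = 7.9 − 6.76 = 1.14; nΣy² − (Σy)² = 584905.25 − 552197.61 = 32707.64
r = -188.36 / √(1.14 × 32707.64) = -188.36 / 193.0977 ≈ -0.9755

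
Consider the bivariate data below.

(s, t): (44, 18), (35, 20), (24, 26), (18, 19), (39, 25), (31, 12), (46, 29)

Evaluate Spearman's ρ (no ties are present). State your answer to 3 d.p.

0.286

Rank s: 6, 4, 2, 1, 5, 3, 7
Rank t: 2, 4, 6, 3, 5, 1, 7
d = rank(s) − rank(t): 4, 0, -4, -2, 0, 2, 0; Σd² = 40
ρ = 1 − 6Σd² / [n(n²−1)] = 1 − 6×40 / (7×48) = 1 − 240/336 ≈ 0.286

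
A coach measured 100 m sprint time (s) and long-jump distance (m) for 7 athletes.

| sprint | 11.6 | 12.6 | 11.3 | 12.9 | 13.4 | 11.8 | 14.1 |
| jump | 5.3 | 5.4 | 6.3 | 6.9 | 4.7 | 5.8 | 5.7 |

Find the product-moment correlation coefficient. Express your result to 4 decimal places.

-0.2023

n = 7, Σx = 87.7, Σy = 40.1, Σx² = 1105.03, Σy² = 232.77, Σxy = 501.51
nΣxy − ΣxΣy = 3510.57 − 3516.77 = -6.2
nΣx² − (Σx)² = 7735.21 − 7691.29 = 43.92; nΣy² − (Σy)² = 1629.39 − 1608.01 = 21.38
r = -6.2 / √(43.92 × 21.38) = -6.2 / 30.6433 ≈ -0.2023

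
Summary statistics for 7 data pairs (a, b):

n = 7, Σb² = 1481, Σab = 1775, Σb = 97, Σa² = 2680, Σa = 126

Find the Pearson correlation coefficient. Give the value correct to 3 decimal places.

r = (nΣab − ΣaΣb) / √[(nΣa² − (Σa)²)(nΣb² − (Σb)²)]
Numerator: 7×1775 − 126×97 = 203
Denominator: √[(18760 − 15876)(10367 − 9409)] = √[2884 × 958] = 1662.1889
r = 203 / 1662.1889 ≈ 0.122

0.122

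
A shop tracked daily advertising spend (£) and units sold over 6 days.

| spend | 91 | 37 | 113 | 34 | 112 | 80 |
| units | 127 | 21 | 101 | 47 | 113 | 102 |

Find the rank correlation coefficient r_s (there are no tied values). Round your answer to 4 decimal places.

0.5429

Rank spend: 4, 2, 6, 1, 5, 3
Rank units: 6, 1, 3, 2, 5, 4
d = rank(spend) − rank(units): -2, 1, 3, -1, 0, -1; Σd² = 16
ρ = 1 − 6Σd² / [n(n²−1)] = 1 − 6×16 / (6×35) = 1 − 96/210 ≈ 0.5429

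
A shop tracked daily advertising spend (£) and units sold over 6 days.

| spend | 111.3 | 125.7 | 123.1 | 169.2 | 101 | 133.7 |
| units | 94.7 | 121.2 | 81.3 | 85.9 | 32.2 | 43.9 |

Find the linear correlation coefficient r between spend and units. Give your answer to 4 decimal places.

0.2489

n = 6, Σx = 764, Σy = 459.2, Σx² = 100047.12, Σy² = 40610.08, Σxy = 59438.89
nΣxy − ΣxΣy = 356633.34 − 350828.8 = 5804.54
nΣx² − (Σx)² = 600282.72 − 583696 = 16586.72; nΣy² − (Σy)² = 243660.48 − 210864.64 = 32795.84
r = 5804.54 / √(16586.72 × 32795.84) = 5804.54 / 23323.2805 ≈ 0.2489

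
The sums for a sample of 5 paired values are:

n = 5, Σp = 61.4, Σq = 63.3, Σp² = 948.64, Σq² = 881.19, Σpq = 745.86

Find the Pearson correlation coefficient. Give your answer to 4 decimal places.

r = (nΣpq − ΣpΣq) / √[(nΣp² − (Σp)²)(nΣq² − (Σq)²)]
Numerator: 5×745.86 − 61.4×63.3 = -157.32
Denominator: √[(4743.2 − 3769.96)(4405.95 − 4006.89)] = √[973.24 × 399.06] = 623.2023
r = -157.32 / 623.2023 ≈ -0.2524

-0.2524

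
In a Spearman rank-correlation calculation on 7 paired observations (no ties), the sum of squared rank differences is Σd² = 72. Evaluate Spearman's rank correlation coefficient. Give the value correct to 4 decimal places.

ρ = 1 − 6Σd² / [n(n²−1)] = 1 − 6×72 / (7×48)
  = 1 − 432/336 = 1 − 1.28571 ≈ -0.2857

-0.2857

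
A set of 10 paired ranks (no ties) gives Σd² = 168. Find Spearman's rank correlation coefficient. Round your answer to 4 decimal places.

ρ = 1 − 6Σd² / [n(n²−1)] = 1 − 6×168 / (10×99)
  = 1 − 1008/990 = 1 − 1.01818 ≈ -0.0182

-0.0182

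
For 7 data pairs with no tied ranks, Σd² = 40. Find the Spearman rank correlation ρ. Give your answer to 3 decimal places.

0.286

ρ = 1 − 6Σd² / [n(n²−1)] = 1 − 6×40 / (7×48)
  = 1 − 240/336 = 1 − 0.7143 ≈ 0.286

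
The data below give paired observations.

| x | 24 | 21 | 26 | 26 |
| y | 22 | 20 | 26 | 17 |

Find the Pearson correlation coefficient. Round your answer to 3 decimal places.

0.178

n = 4, Σx = 97, Σy = 85, Σx² = 2369, Σy² = 1849, Σxy = 2066
nΣxy − ΣxΣy = 8264 − 8245 = 19
nΣx² − (Σx)² = 9476 − 9409 = 67; nΣy² − (Σy)² = 7396 − 7225 = 171
r = 19 / √(67 × 171) = 19 / 107.0374 ≈ 0.178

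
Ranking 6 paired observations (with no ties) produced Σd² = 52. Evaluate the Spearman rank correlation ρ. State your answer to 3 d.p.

ρ = 1 − 6Σd² / [n(n²−1)] = 1 − 6×52 / (6×35)
  = 1 − 312/210 = 1 − 1.4857 ≈ -0.486

-0.486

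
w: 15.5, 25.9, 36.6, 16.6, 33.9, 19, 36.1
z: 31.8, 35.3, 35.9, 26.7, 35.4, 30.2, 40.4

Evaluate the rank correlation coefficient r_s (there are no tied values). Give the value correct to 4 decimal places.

0.8571

Rank w: 1, 4, 7, 2, 5, 3, 6
Rank z: 3, 4, 6, 1, 5, 2, 7
d = rank(w) − rank(z): -2, 0, 1, 1, 0, 1, -1; Σd² = 8
ρ = 1 − 6Σd² / [n(n²−1)] = 1 − 6×8 / (7×48) = 1 − 48/336 ≈ 0.8571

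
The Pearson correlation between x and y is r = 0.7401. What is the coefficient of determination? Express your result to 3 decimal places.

0.548

r² = (0.7401)² = 0.548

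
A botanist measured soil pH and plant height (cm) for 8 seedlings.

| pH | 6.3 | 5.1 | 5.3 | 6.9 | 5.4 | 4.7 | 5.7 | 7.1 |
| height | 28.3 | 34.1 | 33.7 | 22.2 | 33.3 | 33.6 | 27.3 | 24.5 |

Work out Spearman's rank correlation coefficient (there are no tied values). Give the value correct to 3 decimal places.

-0.881

Rank pH: 6, 2, 3, 7, 4, 1, 5, 8
Rank height: 4, 8, 7, 1, 5, 6, 3, 2
d = rank(pH) − rank(height): 2, -6, -4, 6, -1, -5, 2, 6; Σd² = 158
ρ = 1 − 6Σd² / [n(n²−1)] = 1 − 6×158 / (8×63) = 1 − 948/504 ≈ -0.881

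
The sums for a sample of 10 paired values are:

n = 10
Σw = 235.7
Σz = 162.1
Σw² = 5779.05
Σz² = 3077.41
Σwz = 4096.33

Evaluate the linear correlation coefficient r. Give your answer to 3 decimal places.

0.869

r = (nΣwz − ΣwΣz) / √[(nΣw² − (Σw)²)(nΣz² − (Σz)²)]
Numerator: 10×4096.33 − 235.7×162.1 = 2756.33
Denominator: √[(57790.5 − 55554.49)(30774.1 − 26276.41)] = √[2236.01 × 4497.69] = 3171.2584
r = 2756.33 / 3171.2584 ≈ 0.869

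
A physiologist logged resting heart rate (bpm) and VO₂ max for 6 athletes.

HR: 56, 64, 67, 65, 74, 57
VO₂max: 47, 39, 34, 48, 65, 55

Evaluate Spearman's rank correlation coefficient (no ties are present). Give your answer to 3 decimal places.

0.143

Rank HR: 1, 3, 5, 4, 6, 2
Rank VO₂max: 3, 2, 1, 4, 6, 5
d = rank(HR) − rank(VO₂max): -2, 1, 4, 0, 0, -3; Σd² = 30
ρ = 1 − 6Σd² / [n(n²−1)] = 1 − 6×30 / (6×35) = 1 − 180/210 ≈ 0.143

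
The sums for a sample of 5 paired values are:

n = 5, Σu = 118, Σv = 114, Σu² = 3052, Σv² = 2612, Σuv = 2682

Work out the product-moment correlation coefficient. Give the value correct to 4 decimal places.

r = (nΣuv − ΣuΣv) / √[(nΣu² − (Σu)²)(nΣv² − (Σv)²)]
Numerator: 5×2682 − 118×114 = -42
Denominator: √[(15260 − 13924)(13060 − 12996)] = √[1336 × 64] = 292.4107
r = -42 / 292.4107 ≈ -0.1436

-0.1436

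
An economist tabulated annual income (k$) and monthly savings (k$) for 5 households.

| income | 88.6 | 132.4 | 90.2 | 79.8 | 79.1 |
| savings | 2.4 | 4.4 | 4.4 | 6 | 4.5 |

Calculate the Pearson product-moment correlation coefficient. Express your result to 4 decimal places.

-0.1188

n = 5, Σx = 470.1, Σy = 21.7, Σx² = 46140.61, Σy² = 100.73, Σxy = 2026.83
nΣxy − ΣxΣy = 10134.15 − 10201.17 = -67.02
nΣx² − (Σx)² = 230703.05 − 220994.01 = 9709.04; nΣy² − (Σy)² = 503.65 − 470.89 = 32.76
r = -67.02 / √(9709.04 × 32.76) = -67.02 / 563.9753 ≈ -0.1188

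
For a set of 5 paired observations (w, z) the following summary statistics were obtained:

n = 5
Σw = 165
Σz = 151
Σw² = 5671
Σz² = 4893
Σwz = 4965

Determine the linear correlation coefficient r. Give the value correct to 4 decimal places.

-0.0656

r = (nΣwz − ΣwΣz) / √[(nΣw² − (Σw)²)(nΣz² − (Σz)²)]
Numerator: 5×4965 − 165×151 = -90
Denominator: √[(28355 − 27225)(24465 − 22801)] = √[1130 × 1664] = 1371.2476
r = -90 / 1371.2476 ≈ -0.0656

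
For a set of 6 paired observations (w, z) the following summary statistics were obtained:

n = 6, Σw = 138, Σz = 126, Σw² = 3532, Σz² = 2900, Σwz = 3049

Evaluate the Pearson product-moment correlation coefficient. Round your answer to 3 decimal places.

0.501

r = (nΣwz − ΣwΣz) / √[(nΣw² − (Σw)²)(nΣz² − (Σz)²)]
Numerator: 6×3049 − 138×126 = 906
Denominator: √[(21192 − 19044)(17400 − 15876)] = √[2148 × 1524] = 1809.2960
r = 906 / 1809.2960 ≈ 0.501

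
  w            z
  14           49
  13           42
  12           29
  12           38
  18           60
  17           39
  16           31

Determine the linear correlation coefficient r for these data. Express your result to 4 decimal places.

n = 7, Σw = 102, Σz = 288, Σw² = 1522, Σz² = 12532, Σwz = 4275
nΣwz − ΣwΣz = 29925 − 29376 = 549
nΣw² − (Σw)² = 10654 − 10404 = 250; nΣz² − (Σz)² = 87724 − 82944 = 4780
r = 549 / √(250 × 4780) = 549 / 1093.1606 ≈ 0.5022

0.5022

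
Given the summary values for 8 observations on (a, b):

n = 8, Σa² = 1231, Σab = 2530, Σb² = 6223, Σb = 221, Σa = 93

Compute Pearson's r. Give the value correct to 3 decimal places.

-0.294

r = (nΣab − ΣaΣb) / √[(nΣa² − (Σa)²)(nΣb² − (Σb)²)]
Numerator: 8×2530 − 93×221 = -313
Denominator: √[(9848 − 8649)(49784 − 48841)] = √[1199 × 943] = 1063.3236
r = -313 / 1063.3236 ≈ -0.294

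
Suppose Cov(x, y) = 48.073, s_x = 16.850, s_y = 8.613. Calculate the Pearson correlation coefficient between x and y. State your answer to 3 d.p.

0.331

r = Cov(x,y) / (s_x · s_y) = 48.073 / (16.850 × 8.613)
  = 48.073 / 145.1291 ≈ 0.331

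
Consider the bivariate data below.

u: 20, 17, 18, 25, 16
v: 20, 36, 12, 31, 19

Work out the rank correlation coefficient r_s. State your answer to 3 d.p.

Rank u: 4, 2, 3, 5, 1
Rank v: 3, 5, 1, 4, 2
d = rank(u) − rank(v): 1, -3, 2, 1, -1; Σd² = 16
ρ = 1 − 6Σd² / [n(n²−1)] = 1 − 6×16 / (5×24) = 1 − 96/120 ≈ 0.200

0.200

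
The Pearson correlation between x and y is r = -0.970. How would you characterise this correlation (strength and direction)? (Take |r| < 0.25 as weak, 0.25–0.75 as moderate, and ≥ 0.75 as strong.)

strong negative

r = -0.970 < 0 so the relationship is negative.
|r| = 0.970, which falls in the strong range.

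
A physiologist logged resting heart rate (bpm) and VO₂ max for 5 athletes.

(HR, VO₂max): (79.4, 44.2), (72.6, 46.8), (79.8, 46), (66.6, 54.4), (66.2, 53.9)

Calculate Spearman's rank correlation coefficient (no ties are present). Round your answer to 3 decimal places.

-0.800

Rank HR: 4, 3, 5, 2, 1
Rank VO₂max: 1, 3, 2, 5, 4
d = rank(HR) − rank(VO₂max): 3, 0, 3, -3, -3; Σd² = 36
ρ = 1 − 6Σd² / [n(n²−1)] = 1 − 6×36 / (5×24) = 1 − 216/120 ≈ -0.800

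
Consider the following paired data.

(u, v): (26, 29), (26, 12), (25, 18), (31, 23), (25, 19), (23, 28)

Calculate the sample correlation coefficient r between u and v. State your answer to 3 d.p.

-0.069

n = 6, Σu = 156, Σv = 129, Σu² = 4092, Σv² = 2983, Σuv = 3348
nΣuv − ΣuΣv = 20088 − 20124 = -36
nΣu² − (Σu)² = 24552 − 24336 = 216; nΣv² − (Σv)² = 17898 − 16641 = 1257
r = -36 / √(216 × 1257) = -36 / 521.0681 ≈ -0.069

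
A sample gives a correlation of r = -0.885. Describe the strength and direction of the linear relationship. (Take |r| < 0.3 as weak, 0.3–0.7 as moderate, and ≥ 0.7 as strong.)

strong negative

r = -0.885 < 0 so the relationship is negative.
|r| = 0.885, which falls in the strong range.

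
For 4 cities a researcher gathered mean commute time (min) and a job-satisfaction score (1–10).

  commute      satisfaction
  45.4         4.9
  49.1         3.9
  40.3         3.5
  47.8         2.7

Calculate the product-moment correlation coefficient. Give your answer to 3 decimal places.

-0.065

n = 4, Σx = 182.6, Σy = 15, Σx² = 8380.9, Σy² = 58.76, Σxy = 684.06
nΣxy − ΣxΣy = 2736.24 − 2739 = -2.76
nΣx² − (Σx)² = 33523.6 − 33342.76 = 180.84; nΣy² − (Σy)² = 235.04 − 225 = 10.04
r = -2.76 / √(180.84 × 10.04) = -2.76 / 42.6103 ≈ -0.065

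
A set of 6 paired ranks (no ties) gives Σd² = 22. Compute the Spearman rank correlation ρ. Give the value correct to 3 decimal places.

0.371

ρ = 1 − 6Σd² / [n(n²−1)] = 1 − 6×22 / (6×35)
  = 1 − 132/210 = 1 − 0.6286 ≈ 0.371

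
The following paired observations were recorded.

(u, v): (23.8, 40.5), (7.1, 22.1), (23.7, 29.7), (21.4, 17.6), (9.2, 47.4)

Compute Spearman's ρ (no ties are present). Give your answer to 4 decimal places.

0.2000

Rank u: 5, 1, 4, 3, 2
Rank v: 4, 2, 3, 1, 5
d = rank(u) − rank(v): 1, -1, 1, 2, -3; Σd² = 16
ρ = 1 − 6Σd² / [n(n²−1)] = 1 − 6×16 / (5×24) = 1 − 96/120 ≈ 0.2000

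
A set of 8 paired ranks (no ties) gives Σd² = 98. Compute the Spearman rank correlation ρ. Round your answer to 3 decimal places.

ρ = 1 − 6Σd² / [n(n²−1)] = 1 − 6×98 / (8×63)
  = 1 − 588/504 = 1 − 1.1667 ≈ -0.167

-0.167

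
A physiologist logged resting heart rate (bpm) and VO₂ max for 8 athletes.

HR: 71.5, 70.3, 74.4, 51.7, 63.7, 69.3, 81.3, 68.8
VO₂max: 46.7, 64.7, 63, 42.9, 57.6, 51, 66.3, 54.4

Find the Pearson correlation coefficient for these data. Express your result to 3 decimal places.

n = 8, Σx = 551, Σy = 446.6, Σx² = 38465.9, Σy² = 25450.2, Σxy = 31128.92
nΣxy − ΣxΣy = 249031.36 − 246076.6 = 2954.76
nΣx² − (Σx)² = 307727.2 − 303601 = 4126.2; nΣy² − (Σy)² = 203601.6 − 199451.56 = 4150.04
r = 2954.76 / √(4126.2 × 4150.04) = 2954.76 / 4138.1028 ≈ 0.714

0.714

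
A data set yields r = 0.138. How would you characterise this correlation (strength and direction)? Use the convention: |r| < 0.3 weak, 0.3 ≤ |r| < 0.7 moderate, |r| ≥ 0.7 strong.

r = 0.138 > 0 so the relationship is positive.
|r| = 0.138, which falls in the weak range.

weak positive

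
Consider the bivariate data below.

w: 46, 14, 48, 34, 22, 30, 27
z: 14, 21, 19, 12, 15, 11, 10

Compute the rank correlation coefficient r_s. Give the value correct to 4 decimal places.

Rank w: 6, 1, 7, 5, 2, 4, 3
Rank z: 4, 7, 6, 3, 5, 2, 1
d = rank(w) − rank(z): 2, -6, 1, 2, -3, 2, 2; Σd² = 62
ρ = 1 − 6Σd² / [n(n²−1)] = 1 − 6×62 / (7×48) = 1 − 372/336 ≈ -0.1071

-0.1071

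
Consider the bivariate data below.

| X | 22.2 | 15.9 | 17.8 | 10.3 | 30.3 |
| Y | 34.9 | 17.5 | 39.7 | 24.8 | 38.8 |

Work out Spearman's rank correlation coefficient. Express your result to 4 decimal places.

0.6000

Rank X: 4, 2, 3, 1, 5
Rank Y: 3, 1, 5, 2, 4
d = rank(X) − rank(Y): 1, 1, -2, -1, 1; Σd² = 8
ρ = 1 − 6Σd² / [n(n²−1)] = 1 − 6×8 / (5×24) = 1 − 48/120 ≈ 0.6000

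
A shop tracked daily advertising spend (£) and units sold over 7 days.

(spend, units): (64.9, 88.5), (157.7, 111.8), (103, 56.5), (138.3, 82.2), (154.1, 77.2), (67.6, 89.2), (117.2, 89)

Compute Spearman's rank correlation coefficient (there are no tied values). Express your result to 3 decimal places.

Rank spend: 1, 7, 3, 5, 6, 2, 4
Rank units: 4, 7, 1, 3, 2, 6, 5
d = rank(spend) − rank(units): -3, 0, 2, 2, 4, -4, -1; Σd² = 50
ρ = 1 − 6Σd² / [n(n²−1)] = 1 − 6×50 / (7×48) = 1 − 300/336 ≈ 0.107

0.107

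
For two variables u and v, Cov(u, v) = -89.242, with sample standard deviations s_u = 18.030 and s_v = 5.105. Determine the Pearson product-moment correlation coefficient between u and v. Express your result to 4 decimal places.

-0.9696

r = Cov(u,v) / (s_u · s_v) = -89.242 / (18.030 × 5.105)
  = -89.242 / 92.0432 ≈ -0.9696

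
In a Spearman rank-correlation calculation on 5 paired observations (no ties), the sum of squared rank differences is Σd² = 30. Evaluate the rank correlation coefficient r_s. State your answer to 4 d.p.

-0.5000

ρ = 1 − 6Σd² / [n(n²−1)] = 1 − 6×30 / (5×24)
  = 1 − 180/120 = 1 − 1.50000 ≈ -0.5000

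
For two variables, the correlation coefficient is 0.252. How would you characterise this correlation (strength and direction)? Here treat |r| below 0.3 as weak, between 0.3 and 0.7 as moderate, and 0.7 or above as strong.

r = 0.252 > 0 so the relationship is positive.
|r| = 0.252, which falls in the weak range.

weak positive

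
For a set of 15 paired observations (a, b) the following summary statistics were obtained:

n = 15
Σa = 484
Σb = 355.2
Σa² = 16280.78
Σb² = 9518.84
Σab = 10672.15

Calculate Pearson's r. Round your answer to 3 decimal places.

r = (nΣab − ΣaΣb) / √[(nΣa² − (Σa)²)(nΣb² − (Σb)²)]
Numerator: 15×10672.15 − 484×355.2 = -11834.55
Denominator: √[(244211.7 − 234256)(142782.6 − 126167.04)] = √[9955.7 × 16615.56] = 12861.5524
r = -11834.55 / 12861.5524 ≈ -0.920

-0.920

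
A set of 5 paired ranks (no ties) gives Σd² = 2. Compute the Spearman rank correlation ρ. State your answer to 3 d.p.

ρ = 1 − 6Σd² / [n(n²−1)] = 1 − 6×2 / (5×24)
  = 1 − 12/120 = 1 − 0.1000 ≈ 0.900

0.900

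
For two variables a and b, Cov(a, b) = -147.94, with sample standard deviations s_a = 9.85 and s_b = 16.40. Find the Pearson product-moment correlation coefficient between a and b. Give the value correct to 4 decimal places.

-0.9158

r = Cov(a,b) / (s_a · s_b) = -147.94 / (9.85 × 16.40)
  = -147.94 / 161.5400 ≈ -0.9158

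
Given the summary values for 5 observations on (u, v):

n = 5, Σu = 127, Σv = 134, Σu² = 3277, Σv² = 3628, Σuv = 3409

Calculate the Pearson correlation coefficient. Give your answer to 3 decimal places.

0.124

r = (nΣuv − ΣuΣv) / √[(nΣu² − (Σu)²)(nΣv² − (Σv)²)]
Numerator: 5×3409 − 127×134 = 27
Denominator: √[(16385 − 16129)(18140 − 17956)] = √[256 × 184] = 217.0346
r = 27 / 217.0346 ≈ 0.124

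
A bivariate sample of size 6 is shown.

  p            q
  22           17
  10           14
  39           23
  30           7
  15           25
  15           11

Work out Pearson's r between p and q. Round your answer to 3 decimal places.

n = 6, Σp = 131, Σq = 97, Σp² = 3455, Σq² = 1809, Σpq = 2161
nΣpq − ΣpΣq = 12966 − 12707 = 259
nΣp² − (Σp)² = 20730 − 17161 = 3569; nΣq² − (Σq)² = 10854 − 9409 = 1445
r = 259 / √(3569 × 1445) = 259 / 2270.9480 ≈ 0.114

0.114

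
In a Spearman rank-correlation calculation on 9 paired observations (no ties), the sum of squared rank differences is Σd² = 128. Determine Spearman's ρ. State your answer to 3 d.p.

-0.067

ρ = 1 − 6Σd² / [n(n²−1)] = 1 − 6×128 / (9×80)
  = 1 − 768/720 = 1 − 1.0667 ≈ -0.067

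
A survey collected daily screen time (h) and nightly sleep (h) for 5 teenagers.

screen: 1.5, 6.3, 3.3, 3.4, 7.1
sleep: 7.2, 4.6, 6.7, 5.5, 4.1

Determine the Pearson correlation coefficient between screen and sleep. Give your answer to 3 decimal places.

-0.951

n = 5, Σx = 21.6, Σy = 28.1, Σx² = 114.8, Σy² = 164.95, Σxy = 109.7
nΣxy − ΣxΣy = 548.5 − 606.96 = -58.46
nΣx² − (Σx)² = 574 − 466.56 = 107.44; nΣy² − (Σy)² = 824.75 − 789.61 = 35.14
r = -58.46 / √(107.44 × 35.14) = -58.46 / 61.4446 ≈ -0.951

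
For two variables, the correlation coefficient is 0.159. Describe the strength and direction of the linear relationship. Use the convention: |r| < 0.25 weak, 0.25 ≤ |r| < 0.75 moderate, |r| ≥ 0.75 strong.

weak positive

r = 0.159 > 0 so the relationship is positive.
|r| = 0.159, which falls in the weak range.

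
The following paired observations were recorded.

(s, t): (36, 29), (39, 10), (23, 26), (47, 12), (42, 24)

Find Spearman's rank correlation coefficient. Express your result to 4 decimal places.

Rank s: 2, 3, 1, 5, 4
Rank t: 5, 1, 4, 2, 3
d = rank(s) − rank(t): -3, 2, -3, 3, 1; Σd² = 32
ρ = 1 − 6Σd² / [n(n²−1)] = 1 − 6×32 / (5×24) = 1 − 192/120 ≈ -0.6000

-0.6000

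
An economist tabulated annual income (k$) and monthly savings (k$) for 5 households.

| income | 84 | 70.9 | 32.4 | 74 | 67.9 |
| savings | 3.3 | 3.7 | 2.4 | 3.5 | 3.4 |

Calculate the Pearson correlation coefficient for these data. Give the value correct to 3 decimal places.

0.859

n = 5, Σx = 329.2, Σy = 16.3, Σx² = 23218.98, Σy² = 54.15, Σxy = 1107.15
nΣxy − ΣxΣy = 5535.75 − 5365.96 = 169.79
nΣx² − (Σx)² = 116094.9 − 108372.64 = 7722.26; nΣy² − (Σy)² = 270.75 − 265.69 = 5.06
r = 169.79 / √(7722.26 × 5.06) = 169.79 / 197.6731 ≈ 0.859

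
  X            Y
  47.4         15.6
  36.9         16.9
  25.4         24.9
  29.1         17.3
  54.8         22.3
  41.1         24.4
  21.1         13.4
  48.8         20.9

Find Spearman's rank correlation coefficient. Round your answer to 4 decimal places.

Rank X: 6, 4, 2, 3, 8, 5, 1, 7
Rank Y: 2, 3, 8, 4, 6, 7, 1, 5
d = rank(X) − rank(Y): 4, 1, -6, -1, 2, -2, 0, 2; Σd² = 66
ρ = 1 − 6Σd² / [n(n²−1)] = 1 − 6×66 / (8×63) = 1 − 396/504 ≈ 0.2143

0.2143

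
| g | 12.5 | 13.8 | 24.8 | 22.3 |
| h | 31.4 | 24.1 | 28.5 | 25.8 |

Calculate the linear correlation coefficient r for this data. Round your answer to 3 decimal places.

n = 4, Σg = 73.4, Σh = 109.8, Σg² = 1459.02, Σh² = 3044.66, Σgh = 2007.22
nΣgh − ΣgΣh = 8028.88 − 8059.32 = -30.44
nΣg² − (Σg)² = 5836.08 − 5387.56 = 448.52; nΣh² − (Σh)² = 12178.64 − 12056.04 = 122.6
r = -30.44 / √(448.52 × 122.6) = -30.44 / 234.4964 ≈ -0.130

-0.130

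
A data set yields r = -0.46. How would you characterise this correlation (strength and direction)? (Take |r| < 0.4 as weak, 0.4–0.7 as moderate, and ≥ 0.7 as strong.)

r = -0.46 < 0 so the relationship is negative.
|r| = 0.46, which falls in the moderate range.

moderate negative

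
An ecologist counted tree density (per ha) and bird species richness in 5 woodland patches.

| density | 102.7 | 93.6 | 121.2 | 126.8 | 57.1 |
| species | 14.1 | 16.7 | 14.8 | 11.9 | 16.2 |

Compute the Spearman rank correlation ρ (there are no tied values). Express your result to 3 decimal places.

Rank density: 3, 2, 4, 5, 1
Rank species: 2, 5, 3, 1, 4
d = rank(density) − rank(species): 1, -3, 1, 4, -3; Σd² = 36
ρ = 1 − 6Σd² / [n(n²−1)] = 1 − 6×36 / (5×24) = 1 − 216/120 ≈ -0.800

-0.800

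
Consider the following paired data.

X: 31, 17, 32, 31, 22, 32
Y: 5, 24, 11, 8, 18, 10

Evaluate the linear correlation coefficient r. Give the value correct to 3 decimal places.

n = 6, ΣX = 165, ΣY = 76, ΣX² = 4743, ΣY² = 1210, ΣXY = 1879
nΣXY − ΣXΣY = 11274 − 12540 = -1266
nΣX² − (ΣX)² = 28458 − 27225 = 1233; nΣY² − (ΣY)² = 7260 − 5776 = 1484
r = -1266 / √(1233 × 1484) = -1266 / 1352.6907 ≈ -0.936

-0.936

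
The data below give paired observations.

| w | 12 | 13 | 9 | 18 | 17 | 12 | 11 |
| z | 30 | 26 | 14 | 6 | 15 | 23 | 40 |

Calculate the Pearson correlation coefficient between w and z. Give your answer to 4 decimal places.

-0.5486

n = 7, Σw = 92, Σz = 154, Σw² = 1272, Σz² = 4162, Σwz = 1903
nΣwz − ΣwΣz = 13321 − 14168 = -847
nΣw² − (Σw)² = 8904 − 8464 = 440; nΣz² − (Σz)² = 29134 − 23716 = 5418
r = -847 / √(440 × 5418) = -847 / 1543.9948 ≈ -0.5486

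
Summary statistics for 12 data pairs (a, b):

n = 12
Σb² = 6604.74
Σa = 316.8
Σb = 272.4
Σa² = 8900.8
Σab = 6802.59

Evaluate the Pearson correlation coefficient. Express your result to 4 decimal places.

r = (nΣab − ΣaΣb) / √[(nΣa² − (Σa)²)(nΣb² − (Σb)²)]
Numerator: 12×6802.59 − 316.8×272.4 = -4665.24
Denominator: √[(106809.6 − 100362.24)(79256.88 − 74201.76)] = √[6447.36 × 5055.12] = 5708.9560
r = -4665.24 / 5708.9560 ≈ -0.8172

-0.8172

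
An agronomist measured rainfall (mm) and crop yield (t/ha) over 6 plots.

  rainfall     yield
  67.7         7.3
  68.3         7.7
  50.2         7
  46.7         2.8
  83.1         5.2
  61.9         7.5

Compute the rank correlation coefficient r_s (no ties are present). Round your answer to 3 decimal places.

Rank rainfall: 4, 5, 2, 1, 6, 3
Rank yield: 4, 6, 3, 1, 2, 5
d = rank(rainfall) − rank(yield): 0, -1, -1, 0, 4, -2; Σd² = 22
ρ = 1 − 6Σd² / [n(n²−1)] = 1 − 6×22 / (6×35) = 1 − 132/210 ≈ 0.371

0.371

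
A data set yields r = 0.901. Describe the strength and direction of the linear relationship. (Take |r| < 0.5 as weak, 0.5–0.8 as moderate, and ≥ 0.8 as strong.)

strong positive

r = 0.901 > 0 so the relationship is positive.
|r| = 0.901, which falls in the strong range.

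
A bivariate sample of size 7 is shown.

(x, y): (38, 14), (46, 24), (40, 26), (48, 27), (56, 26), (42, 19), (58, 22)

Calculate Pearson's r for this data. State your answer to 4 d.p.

0.4534

n = 7, Σx = 328, Σy = 158, Σx² = 15728, Σy² = 3698, Σxy = 7502
nΣxy − ΣxΣy = 52514 − 51824 = 690
nΣx² − (Σx)² = 110096 − 107584 = 2512; nΣy² − (Σy)² = 25886 − 24964 = 922
r = 690 / √(2512 × 922) = 690 / 1521.8620 ≈ 0.4534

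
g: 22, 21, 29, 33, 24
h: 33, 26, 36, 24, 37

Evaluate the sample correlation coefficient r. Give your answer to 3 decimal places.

-0.241

n = 5, Σg = 129, Σh = 156, Σg² = 3431, Σh² = 5006, Σgh = 3996
nΣgh − ΣgΣh = 19980 − 20124 = -144
nΣg² − (Σg)² = 17155 − 16641 = 514; nΣh² − (Σh)² = 25030 − 24336 = 694
r = -144 / √(514 × 694) = -144 / 597.2571 ≈ -0.241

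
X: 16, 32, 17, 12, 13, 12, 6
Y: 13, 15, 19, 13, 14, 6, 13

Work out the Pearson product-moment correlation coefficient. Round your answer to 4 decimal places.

n = 7, ΣX = 108, ΣY = 93, ΣX² = 2062, ΣY² = 1325, ΣXY = 1499
nΣXY − ΣXΣY = 10493 − 10044 = 449
nΣX² − (ΣX)² = 14434 − 11664 = 2770; nΣY² − (ΣY)² = 9275 − 8649 = 626
r = 449 / √(2770 × 626) = 449 / 1316.8219 ≈ 0.3410

0.3410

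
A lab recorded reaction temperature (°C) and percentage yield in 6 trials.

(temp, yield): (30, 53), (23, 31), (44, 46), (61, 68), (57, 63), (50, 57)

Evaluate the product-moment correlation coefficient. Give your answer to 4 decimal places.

0.8761

n = 6, Σx = 265, Σy = 318, Σx² = 12835, Σy² = 17728, Σxy = 14916
nΣxy − ΣxΣy = 89496 − 84270 = 5226
nΣx² − (Σx)² = 77010 − 70225 = 6785; nΣy² − (Σy)² = 106368 − 101124 = 5244
r = 5226 / √(6785 × 5244) = 5226 / 5964.9426 ≈ 0.8761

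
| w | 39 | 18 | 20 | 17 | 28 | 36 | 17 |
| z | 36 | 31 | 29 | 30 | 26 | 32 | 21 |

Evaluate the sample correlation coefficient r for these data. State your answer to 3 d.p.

0.613

n = 7, Σw = 175, Σz = 205, Σw² = 4903, Σz² = 6139, Σwz = 5289
nΣwz − ΣwΣz = 37023 − 35875 = 1148
nΣw² − (Σw)² = 34321 − 30625 = 3696; nΣz² − (Σz)² = 42973 − 42025 = 948
r = 1148 / √(3696 × 948) = 1148 / 1871.8461 ≈ 0.613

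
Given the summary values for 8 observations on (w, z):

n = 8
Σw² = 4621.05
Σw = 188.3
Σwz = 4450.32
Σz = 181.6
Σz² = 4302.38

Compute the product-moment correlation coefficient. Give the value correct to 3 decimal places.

r = (nΣwz − ΣwΣz) / √[(nΣw² − (Σw)²)(nΣz² − (Σz)²)]
Numerator: 8×4450.32 − 188.3×181.6 = 1407.28
Denominator: √[(36968.4 − 35456.89)(34419.04 − 32978.56)] = √[1511.51 × 1440.48] = 1475.5677
r = 1407.28 / 1475.5677 ≈ 0.954

0.954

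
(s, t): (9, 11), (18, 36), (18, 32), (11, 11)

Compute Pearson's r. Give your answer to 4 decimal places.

0.9774

n = 4, Σs = 56, Σt = 90, Σs² = 850, Σt² = 2562, Σst = 1444
nΣst − ΣsΣt = 5776 − 5040 = 736
nΣs² − (Σs)² = 3400 − 3136 = 264; nΣt² − (Σt)² = 10248 − 8100 = 2148
r = 736 / √(264 × 2148) = 736 / 753.0418 ≈ 0.9774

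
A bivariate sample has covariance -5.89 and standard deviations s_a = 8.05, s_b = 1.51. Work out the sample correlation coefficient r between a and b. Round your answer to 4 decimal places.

r = Cov(a,b) / (s_a · s_b) = -5.89 / (8.05 × 1.51)
  = -5.89 / 12.1555 ≈ -0.4846

-0.4846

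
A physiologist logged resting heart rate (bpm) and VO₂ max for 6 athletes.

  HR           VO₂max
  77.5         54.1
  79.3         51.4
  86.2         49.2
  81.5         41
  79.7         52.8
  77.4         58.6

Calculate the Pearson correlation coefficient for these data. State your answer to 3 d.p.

-0.566

n = 6, Σx = 481.6, Σy = 307.1, Σx² = 38710.28, Σy² = 15892.21, Σxy = 24595.11
nΣxy − ΣxΣy = 147570.66 − 147899.36 = -328.7
nΣx² − (Σx)² = 232261.68 − 231938.56 = 323.12; nΣy² − (Σy)² = 95353.26 − 94310.41 = 1042.85
r = -328.7 / √(323.12 × 1042.85) = -328.7 / 580.4875 ≈ -0.566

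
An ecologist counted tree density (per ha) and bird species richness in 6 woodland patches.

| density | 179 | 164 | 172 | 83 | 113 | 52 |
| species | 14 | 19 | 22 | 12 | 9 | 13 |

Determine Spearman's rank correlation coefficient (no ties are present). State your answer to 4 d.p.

Rank density: 6, 4, 5, 2, 3, 1
Rank species: 4, 5, 6, 2, 1, 3
d = rank(density) − rank(species): 2, -1, -1, 0, 2, -2; Σd² = 14
ρ = 1 − 6Σd² / [n(n²−1)] = 1 − 6×14 / (6×35) = 1 − 84/210 ≈ 0.6000

0.6000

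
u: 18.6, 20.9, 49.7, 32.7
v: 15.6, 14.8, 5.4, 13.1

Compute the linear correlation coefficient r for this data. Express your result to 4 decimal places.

n = 4, Σu = 121.9, Σv = 48.9, Σu² = 4322.15, Σv² = 663.17, Σuv = 1296.23
nΣuv − ΣuΣv = 5184.92 − 5960.91 = -775.99
nΣu² − (Σu)² = 17288.6 − 14859.61 = 2428.99; nΣv² − (Σv)² = 2652.68 − 2391.21 = 261.47
r = -775.99 / √(2428.99 × 261.47) = -775.99 / 796.9366 ≈ -0.9737

-0.9737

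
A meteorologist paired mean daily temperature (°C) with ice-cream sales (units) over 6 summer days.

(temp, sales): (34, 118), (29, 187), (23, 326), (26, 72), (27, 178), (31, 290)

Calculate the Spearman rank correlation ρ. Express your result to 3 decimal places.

Rank temp: 6, 4, 1, 2, 3, 5
Rank sales: 2, 4, 6, 1, 3, 5
d = rank(temp) − rank(sales): 4, 0, -5, 1, 0, 0; Σd² = 42
ρ = 1 − 6Σd² / [n(n²−1)] = 1 − 6×42 / (6×35) = 1 − 252/210 ≈ -0.200

-0.200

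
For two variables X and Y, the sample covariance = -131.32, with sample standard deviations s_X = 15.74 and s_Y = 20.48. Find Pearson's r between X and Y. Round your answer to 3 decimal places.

r = Cov(X,Y) / (s_X · s_Y) = -131.32 / (15.74 × 20.48)
  = -131.32 / 322.3552 ≈ -0.407

-0.407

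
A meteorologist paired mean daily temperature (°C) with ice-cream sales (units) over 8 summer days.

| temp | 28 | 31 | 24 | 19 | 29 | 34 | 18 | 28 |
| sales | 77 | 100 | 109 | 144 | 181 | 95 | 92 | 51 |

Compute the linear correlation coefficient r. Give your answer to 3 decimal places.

-0.140

n = 8, Σx = 211, Σy = 849, Σx² = 5787, Σy² = 101397, Σxy = 22171
nΣxy − ΣxΣy = 177368 − 179139 = -1771
nΣx² − (Σx)² = 46296 − 44521 = 1775; nΣy² − (Σy)² = 811176 − 720801 = 90375
r = -1771 / √(1775 × 90375) = -1771 / 12665.5290 ≈ -0.140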